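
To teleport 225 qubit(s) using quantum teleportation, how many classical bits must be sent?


Quantum teleportation requires 2 classical bits per qubit teleported.
225 qubit(s) -> 2 * 225 = 450 classical bits

450


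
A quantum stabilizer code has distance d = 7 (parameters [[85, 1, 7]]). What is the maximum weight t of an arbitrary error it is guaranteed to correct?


Code parameters: [[85, 1, 7]], distance d = 7.
Number of correctable errors = floor((d-1)/2)
= floor((7 - 1)/2)
= floor(6/2)
= 3

3


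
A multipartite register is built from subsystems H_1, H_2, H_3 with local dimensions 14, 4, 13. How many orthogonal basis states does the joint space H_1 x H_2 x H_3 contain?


dim(H_1 x H_2 x H_3) = 14 * 4 * 13
= 56 * 13
= 728

728


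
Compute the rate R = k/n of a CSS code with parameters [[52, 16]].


Code rate R = k/n
= 16/52
= 0.3077

0.3077


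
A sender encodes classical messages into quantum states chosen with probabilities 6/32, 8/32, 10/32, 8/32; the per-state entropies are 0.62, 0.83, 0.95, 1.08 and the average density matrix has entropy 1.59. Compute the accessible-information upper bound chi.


chi = S(rho) - sum_i p_i * S(rho_i)
Weighted entropy = 6/32 * 0.62 + 8/32 * 0.83 + 10/32 * 0.95 + 8/32 * 1.08
= 0.8906
chi = 1.59 - 0.8906
= 0.6994

0.6994


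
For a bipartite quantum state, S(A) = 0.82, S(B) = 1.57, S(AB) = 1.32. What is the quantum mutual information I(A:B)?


I(A:B) = S(A) + S(B) - S(AB)
= 0.82 + 1.57 - 1.32
= 1.0700

1.0700


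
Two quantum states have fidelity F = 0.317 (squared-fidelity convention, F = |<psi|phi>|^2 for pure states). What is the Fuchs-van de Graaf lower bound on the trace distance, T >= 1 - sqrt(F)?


Fuchs-van de Graaf (squared-fidelity convention): 1 - sqrt(F) <= T <= sqrt(1 - F).
Lower bound: T >= 1 - sqrt(F)
sqrt(F) = sqrt(0.317) = 0.5630
T >= 1 - 0.5630
T >= 0.4370

0.4370


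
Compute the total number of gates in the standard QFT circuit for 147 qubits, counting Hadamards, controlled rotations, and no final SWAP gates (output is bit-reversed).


Hadamard gates: 147
Controlled rotations: n*(n-1)/2 = 147*146/2 = 10731
SWAP gates: 0 (omitted)
Total = 147 + 10731
= 10878

10878


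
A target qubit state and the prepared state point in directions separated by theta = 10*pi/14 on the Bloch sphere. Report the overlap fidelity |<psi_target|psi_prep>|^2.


For states separated by angle theta on Bloch sphere:
F = cos^2(theta/2)
theta = 10*pi/14 = 2.2440
theta/2 = 1.1220
cos(theta/2) = 0.4339
F = 0.1883

0.1883


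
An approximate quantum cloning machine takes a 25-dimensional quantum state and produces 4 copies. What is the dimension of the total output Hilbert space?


Output space = H^(tensor 4) where dim(H) = 25
dim = 25^4
= 625 (after 2 factors)
= 15625 (after 3 factors)
= 390625 (after 4 factors)
= 390625

390625


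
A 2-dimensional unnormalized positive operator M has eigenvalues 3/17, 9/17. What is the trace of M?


tr(M) = sum of eigenvalues
= 3/17 + 9/17
= 12/17
= 0.7059

0.7059


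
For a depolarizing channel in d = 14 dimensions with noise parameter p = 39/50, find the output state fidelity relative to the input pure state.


F = (1-p) + p/d
= (1 - 0.7800) + 0.7800/14
= 0.2200 + 0.0557
= 0.2757

0.2757


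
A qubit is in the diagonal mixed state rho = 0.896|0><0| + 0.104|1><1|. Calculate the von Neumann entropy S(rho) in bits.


S = -p*log2(p) - (1-p)*log2(1-p)
p = 0.8960, 1-p = 0.1040
= -0.8960 * log2(0.8960) - 0.1040 * log2(0.1040)
= -(-0.1420) - (-0.3396)
= 0.4815

0.4815


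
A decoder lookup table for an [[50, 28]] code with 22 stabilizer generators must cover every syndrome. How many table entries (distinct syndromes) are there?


Each stabilizer generator gives a binary (+1 or -1) measurement outcome.
With 22 independent generators:
Total syndromes = 2^22
= 4194304

4194304


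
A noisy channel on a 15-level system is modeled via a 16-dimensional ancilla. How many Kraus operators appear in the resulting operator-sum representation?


Tracing out the environment in an orthonormal basis {|i>_E} gives Kraus operators K_i = <i|_E U |0>_E.
Number of Kraus operators = dim(H_env) = d_env
= 16

16


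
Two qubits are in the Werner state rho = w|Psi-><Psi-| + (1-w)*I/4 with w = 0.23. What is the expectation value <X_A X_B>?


|Psi-> = (|01> - |10>)/sqrt(2)
For the pure Bell state, <X_A X_B> = -1 (Bell-state Pauli correlator).
The maximally-mixed part I/4 has tr(I/4 * P tensor P) = 0 for any traceless Pauli P.
So <X_A X_B>_rho = w * (-1) + (1 - w) * 0
= 0.23 * (-1)
= -0.2300

-0.2300


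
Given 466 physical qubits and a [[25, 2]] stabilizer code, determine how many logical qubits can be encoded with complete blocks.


Each code block uses 25 physical qubits for 2 logical qubit(s).
Number of complete blocks = floor(466 / 25) = 18
Logical qubits = 18 * 2
= 36

36


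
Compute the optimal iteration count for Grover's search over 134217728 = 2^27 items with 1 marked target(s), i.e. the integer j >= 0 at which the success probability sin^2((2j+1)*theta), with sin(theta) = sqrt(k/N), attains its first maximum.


After j Grover iterations the success probability is P(j) = sin^2((2j+1)*theta), where sin(theta) = sqrt(k/N).
N = 2^27 = 134217728, k = 1
sin(theta) = sqrt(k/N) = 8.631674575e-05
theta = arcsin(sqrt(k/N)) = 8.631674586e-05 rad
P(j) reaches its first maximum when (2j+1)*theta is as close as possible to pi/2, i.e. j = round(pi/(4*theta) - 1/2).
pi/(4*theta) - 1/2 = 9098.5242
(For comparison, the common estimate pi/4 * sqrt(N/k) = 9099.0243; the exact maximiser is used here.)
Optimal iterations = 9099

9099


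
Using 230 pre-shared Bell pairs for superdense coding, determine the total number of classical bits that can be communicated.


Superdense coding allows 2 classical bits per shared entangled pair.
230 pair(s) -> 2 * 230 = 460 classical bits

460


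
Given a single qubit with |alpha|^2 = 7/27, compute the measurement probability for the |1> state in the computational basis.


|alpha|^2 = 7/27 = 0.2593
|beta|^2 = 1 - 7/27 = 20/27 = 0.7407
P(|1>) = |beta|^2 = 0.7407

0.7407


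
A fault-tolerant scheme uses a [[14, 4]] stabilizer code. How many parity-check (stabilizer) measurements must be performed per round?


For an [[n,k]] stabilizer code:
Number of stabilizer generators = n - k
= 14 - 4
= 10

10


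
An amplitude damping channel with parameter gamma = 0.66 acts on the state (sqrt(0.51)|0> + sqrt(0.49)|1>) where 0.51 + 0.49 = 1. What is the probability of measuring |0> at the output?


For amplitude damping with parameter gamma on state sqrt(a)|0> + sqrt(b)|1>:
alpha^2 = 0.51, beta^2 = 0.49
P(|0>) = alpha^2 + gamma * beta^2
= 0.51 + 0.66 * 0.49
= 0.51 + 0.3234
= 0.8334

0.8334


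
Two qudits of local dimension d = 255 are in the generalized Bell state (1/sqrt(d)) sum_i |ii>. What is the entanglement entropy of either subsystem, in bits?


For a maximally entangled state in d x d:
S = log2(d) = log2(255)
= 7.9944

7.9944


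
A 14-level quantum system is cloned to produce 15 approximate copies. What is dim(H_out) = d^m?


Output space = H^(tensor 15) where dim(H) = 14
dim = 14^15
= 196 (after 2 factors)
= 2744 (after 3 factors)
= 38416 (after 4 factors)
= 537824 (after 5 factors)
= 7529536 (after 6 factors)
= 105413504 (after 7 factors)
= 1475789056 (after 8 factors)
= 20661046784 (after 9 factors)
= 289254654976 (after 10 factors)
= 4049565169664 (after 11 factors)
= 56693912375296 (after 12 factors)
= 793714773254144 (after 13 factors)
= 11112006825558016 (after 14 factors)
= 155568095557812224 (after 15 factors)
= 155568095557812224

155568095557812224


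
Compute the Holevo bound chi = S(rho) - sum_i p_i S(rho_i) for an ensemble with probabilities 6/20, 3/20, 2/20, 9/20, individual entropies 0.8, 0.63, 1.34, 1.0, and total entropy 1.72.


chi = S(rho) - sum_i p_i * S(rho_i)
Weighted entropy = 6/20 * 0.8 + 3/20 * 0.63 + 2/20 * 1.34 + 9/20 * 1.0
= 0.9185
chi = 1.72 - 0.9185
= 0.8015

0.8015


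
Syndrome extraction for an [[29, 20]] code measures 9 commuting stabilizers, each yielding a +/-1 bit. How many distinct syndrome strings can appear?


Each stabilizer generator gives a binary (+1 or -1) measurement outcome.
With 9 independent generators:
Total syndromes = 2^9
= 512

512


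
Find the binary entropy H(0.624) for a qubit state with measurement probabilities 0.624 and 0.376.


S = -p*log2(p) - (1-p)*log2(1-p)
p = 0.6240, 1-p = 0.3760
= -0.6240 * log2(0.6240) - 0.3760 * log2(0.3760)
= -(-0.4246) - (-0.5306)
= 0.9552

0.9552


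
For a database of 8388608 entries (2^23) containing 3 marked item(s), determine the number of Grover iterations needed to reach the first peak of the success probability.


After j Grover iterations the success probability is P(j) = sin^2((2j+1)*theta), where sin(theta) = sqrt(k/N).
N = 2^23 = 8388608, k = 3
sin(theta) = sqrt(k/N) = 0.0005980199567
theta = arcsin(sqrt(k/N)) = 0.0005980199924 rad
P(j) reaches its first maximum when (2j+1)*theta is as close as possible to pi/2, i.e. j = round(pi/(4*theta) - 1/2).
pi/(4*theta) - 1/2 = 1312.8309
(For comparison, the common estimate pi/4 * sqrt(N/k) = 1313.3310; the exact maximiser is used here.)
Optimal iterations = 1313

1313


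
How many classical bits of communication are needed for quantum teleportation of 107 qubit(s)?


Quantum teleportation requires 2 classical bits per qubit teleported.
107 qubit(s) -> 2 * 107 = 214 classical bits

214


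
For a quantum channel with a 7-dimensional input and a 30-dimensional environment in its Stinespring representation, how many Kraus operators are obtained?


Tracing out the environment in an orthonormal basis {|i>_E} gives Kraus operators K_i = <i|_E U |0>_E.
Number of Kraus operators = dim(H_env) = d_env
= 30

30


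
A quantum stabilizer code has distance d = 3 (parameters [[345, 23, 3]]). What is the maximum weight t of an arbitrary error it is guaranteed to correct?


Code parameters: [[345, 23, 3]], distance d = 3.
Number of correctable errors = floor((d-1)/2)
= floor((3 - 1)/2)
= floor(2/2)
= 1

1


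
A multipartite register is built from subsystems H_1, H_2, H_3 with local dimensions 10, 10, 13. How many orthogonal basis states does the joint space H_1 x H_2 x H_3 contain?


dim(H_1 x H_2 x H_3) = 10 * 10 * 13
= 100 * 13
= 1300

1300


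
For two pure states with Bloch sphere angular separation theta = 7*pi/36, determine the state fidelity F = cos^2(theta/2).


For states separated by angle theta on Bloch sphere:
F = cos^2(theta/2)
theta = 7*pi/36 = 0.6109
theta/2 = 0.3054
cos(theta/2) = 0.9537
F = 0.9096

0.9096


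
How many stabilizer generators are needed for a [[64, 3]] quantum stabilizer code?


For an [[n,k]] stabilizer code:
Number of stabilizer generators = n - k
= 64 - 3
= 61

61


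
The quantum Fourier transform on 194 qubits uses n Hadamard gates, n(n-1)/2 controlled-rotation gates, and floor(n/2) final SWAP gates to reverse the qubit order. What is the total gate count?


Hadamard gates: 194
Controlled rotations: n*(n-1)/2 = 194*193/2 = 18721
SWAP gates: floor(n/2) = floor(194/2) = 97
Total = 194 + 18721 + 97
= 19012

19012


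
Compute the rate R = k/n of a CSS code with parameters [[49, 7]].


Code rate R = k/n
= 7/49
= 0.1429

0.1429


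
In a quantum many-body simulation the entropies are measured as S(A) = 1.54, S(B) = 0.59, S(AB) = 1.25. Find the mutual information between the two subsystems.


I(A:B) = S(A) + S(B) - S(AB)
= 1.54 + 0.59 - 1.25
= 0.8800

0.8800


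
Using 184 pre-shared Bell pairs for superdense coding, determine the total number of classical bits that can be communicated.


Superdense coding allows 2 classical bits per shared entangled pair.
184 pair(s) -> 2 * 184 = 368 classical bits

368


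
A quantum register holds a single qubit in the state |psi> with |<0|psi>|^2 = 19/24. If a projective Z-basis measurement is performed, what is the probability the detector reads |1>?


|alpha|^2 = 19/24 = 0.7917
|beta|^2 = 1 - 19/24 = 5/24 = 0.2083
P(|1>) = |beta|^2 = 0.2083

0.2083


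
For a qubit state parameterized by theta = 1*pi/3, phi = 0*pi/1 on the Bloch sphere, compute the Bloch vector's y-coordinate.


theta = 1.0472, phi = 0.0000
r_y = sin(theta)*sin(phi) = 0.8660 * 0.0000
r_y = 0.0000

0.0000


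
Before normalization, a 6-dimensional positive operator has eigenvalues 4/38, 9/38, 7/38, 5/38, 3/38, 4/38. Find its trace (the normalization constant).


tr(M) = sum of eigenvalues
= 4/38 + 9/38 + 7/38 + 5/38 + 3/38 + 4/38
= 32/38
= 0.8421

0.8421


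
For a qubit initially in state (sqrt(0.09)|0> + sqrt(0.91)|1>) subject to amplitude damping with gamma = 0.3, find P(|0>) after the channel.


For amplitude damping with parameter gamma on state sqrt(a)|0> + sqrt(b)|1>:
alpha^2 = 0.09, beta^2 = 0.91
P(|0>) = alpha^2 + gamma * beta^2
= 0.09 + 0.3 * 0.91
= 0.09 + 0.2730
= 0.3630

0.3630


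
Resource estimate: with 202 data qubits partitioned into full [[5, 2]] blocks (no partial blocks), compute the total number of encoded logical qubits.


Each code block uses 5 physical qubits for 2 logical qubit(s).
Number of complete blocks = floor(202 / 5) = 40
Logical qubits = 40 * 2
= 80

80


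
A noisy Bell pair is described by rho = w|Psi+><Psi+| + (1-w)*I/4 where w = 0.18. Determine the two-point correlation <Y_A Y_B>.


|Psi+> = (|01> + |10>)/sqrt(2)
For the pure Bell state, <Y_A Y_B> = +1 (Bell-state Pauli correlator).
The maximally-mixed part I/4 has tr(I/4 * P tensor P) = 0 for any traceless Pauli P.
So <Y_A Y_B>_rho = w * (+1) + (1 - w) * 0
= 0.18 * (+1)
= 0.1800

0.1800


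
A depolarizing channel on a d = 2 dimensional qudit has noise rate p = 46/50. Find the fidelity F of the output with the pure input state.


F = (1-p) + p/d
= (1 - 0.9200) + 0.9200/2
= 0.0800 + 0.4600
= 0.5400

0.5400


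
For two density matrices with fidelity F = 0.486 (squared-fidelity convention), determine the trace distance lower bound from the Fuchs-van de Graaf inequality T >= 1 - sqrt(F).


Fuchs-van de Graaf (squared-fidelity convention): 1 - sqrt(F) <= T <= sqrt(1 - F).
Lower bound: T >= 1 - sqrt(F)
sqrt(F) = sqrt(0.486) = 0.6971
T >= 1 - 0.6971
T >= 0.3029

0.3029


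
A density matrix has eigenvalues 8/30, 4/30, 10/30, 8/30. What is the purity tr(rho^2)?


tr(rho^2) = sum of eigenvalues squared
= (8/30)^2 + (4/30)^2 + (10/30)^2 + (8/30)^2
= (64 + 16 + 100 + 64) / 900
= 244/900
= 0.2711

0.2711


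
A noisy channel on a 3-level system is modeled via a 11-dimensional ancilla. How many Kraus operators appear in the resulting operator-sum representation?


Tracing out the environment in an orthonormal basis {|i>_E} gives Kraus operators K_i = <i|_E U |0>_E.
Number of Kraus operators = dim(H_env) = d_env
= 11

11


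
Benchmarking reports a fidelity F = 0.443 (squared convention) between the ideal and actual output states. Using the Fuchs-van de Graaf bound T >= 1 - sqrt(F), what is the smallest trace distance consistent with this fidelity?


Fuchs-van de Graaf (squared-fidelity convention): 1 - sqrt(F) <= T <= sqrt(1 - F).
Lower bound: T >= 1 - sqrt(F)
sqrt(F) = sqrt(0.443) = 0.6656
T >= 1 - 0.6656
T >= 0.3344

0.3344


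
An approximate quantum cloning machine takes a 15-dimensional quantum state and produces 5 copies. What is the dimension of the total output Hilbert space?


Output space = H^(tensor 5) where dim(H) = 15
dim = 15^5
= 225 (after 2 factors)
= 3375 (after 3 factors)
= 50625 (after 4 factors)
= 759375 (after 5 factors)
= 759375

759375


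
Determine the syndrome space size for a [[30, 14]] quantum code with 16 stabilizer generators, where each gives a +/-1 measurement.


Each stabilizer generator gives a binary (+1 or -1) measurement outcome.
With 16 independent generators:
Total syndromes = 2^16
= 65536

65536


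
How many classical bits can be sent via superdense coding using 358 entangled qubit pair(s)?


Superdense coding allows 2 classical bits per shared entangled pair.
358 pair(s) -> 2 * 358 = 716 classical bits

716


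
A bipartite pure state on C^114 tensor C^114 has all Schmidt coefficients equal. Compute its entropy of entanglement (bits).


For a maximally entangled state in d x d:
S = log2(d) = log2(114)
= 6.8329

6.8329


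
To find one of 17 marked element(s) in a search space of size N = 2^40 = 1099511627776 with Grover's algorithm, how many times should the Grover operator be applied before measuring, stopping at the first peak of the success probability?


After j Grover iterations the success probability is P(j) = sin^2((2j+1)*theta), where sin(theta) = sqrt(k/N).
N = 2^40 = 1099511627776, k = 17
sin(theta) = sqrt(k/N) = 3.932099939e-06
theta = arcsin(sqrt(k/N)) = 3.932099939e-06 rad
P(j) reaches its first maximum when (2j+1)*theta is as close as possible to pi/2, i.e. j = round(pi/(4*theta) - 1/2).
pi/(4*theta) - 1/2 = 199739.6326
(For comparison, the common estimate pi/4 * sqrt(N/k) = 199740.1326; the exact maximiser is used here.)
Optimal iterations = 199740

199740


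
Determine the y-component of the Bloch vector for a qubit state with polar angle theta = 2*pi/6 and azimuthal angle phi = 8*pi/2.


theta = 1.0472, phi = 12.5664
r_y = sin(theta)*sin(phi) = 0.8660 * 0.0000
r_y = 0.0000

0.0000


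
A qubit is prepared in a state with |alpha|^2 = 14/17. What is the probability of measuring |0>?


|alpha|^2 = 14/17 = 0.8235
|beta|^2 = 1 - 14/17 = 3/17 = 0.1765
P(|0>) = |alpha|^2 = 0.8235

0.8235


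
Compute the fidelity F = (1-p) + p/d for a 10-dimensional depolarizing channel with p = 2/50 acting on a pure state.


F = (1-p) + p/d
= (1 - 0.0400) + 0.0400/10
= 0.9600 + 0.0040
= 0.9640

0.9640


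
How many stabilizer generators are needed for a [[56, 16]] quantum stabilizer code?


For an [[n,k]] stabilizer code:
Number of stabilizer generators = n - k
= 56 - 16
= 40

40


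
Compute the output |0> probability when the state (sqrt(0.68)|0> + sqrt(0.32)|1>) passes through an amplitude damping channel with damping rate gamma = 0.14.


For amplitude damping with parameter gamma on state sqrt(a)|0> + sqrt(b)|1>:
alpha^2 = 0.68, beta^2 = 0.32
P(|0>) = alpha^2 + gamma * beta^2
= 0.68 + 0.14 * 0.32
= 0.68 + 0.0448
= 0.7248

0.7248


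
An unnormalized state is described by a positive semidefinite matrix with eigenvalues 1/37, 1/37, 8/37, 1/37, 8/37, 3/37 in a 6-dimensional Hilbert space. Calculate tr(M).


tr(M) = sum of eigenvalues
= 1/37 + 1/37 + 8/37 + 1/37 + 8/37 + 3/37
= 22/37
= 0.5946

0.5946


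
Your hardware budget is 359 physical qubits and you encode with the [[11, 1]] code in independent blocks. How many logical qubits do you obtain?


Each code block uses 11 physical qubits for 1 logical qubit(s).
Number of complete blocks = floor(359 / 11) = 32
Logical qubits = 32 * 1
= 32

32


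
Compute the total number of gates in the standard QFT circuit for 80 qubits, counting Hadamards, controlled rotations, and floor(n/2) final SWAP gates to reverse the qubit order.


Hadamard gates: 80
Controlled rotations: n*(n-1)/2 = 80*79/2 = 3160
SWAP gates: floor(n/2) = floor(80/2) = 40
Total = 80 + 3160 + 40
= 3280

3280


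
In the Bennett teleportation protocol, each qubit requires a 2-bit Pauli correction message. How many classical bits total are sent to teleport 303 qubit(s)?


Quantum teleportation requires 2 classical bits per qubit teleported.
303 qubit(s) -> 2 * 303 = 606 classical bits

606


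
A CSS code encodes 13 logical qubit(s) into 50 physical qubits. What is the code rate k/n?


Code rate R = k/n
= 13/50
= 0.2600

0.2600


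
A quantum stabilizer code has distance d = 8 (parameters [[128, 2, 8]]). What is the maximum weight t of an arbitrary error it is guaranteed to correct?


Code parameters: [[128, 2, 8]], distance d = 8.
Number of correctable errors = floor((d-1)/2)
= floor((8 - 1)/2)
= floor(7/2)
= 3

3


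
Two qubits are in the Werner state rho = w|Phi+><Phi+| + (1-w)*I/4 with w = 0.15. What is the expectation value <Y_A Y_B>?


|Phi+> = (|00> + |11>)/sqrt(2)
For the pure Bell state, <Y_A Y_B> = -1 (Bell-state Pauli correlator).
The maximally-mixed part I/4 has tr(I/4 * P tensor P) = 0 for any traceless Pauli P.
So <Y_A Y_B>_rho = w * (-1) + (1 - w) * 0
= 0.15 * (-1)
= -0.1500

-0.1500


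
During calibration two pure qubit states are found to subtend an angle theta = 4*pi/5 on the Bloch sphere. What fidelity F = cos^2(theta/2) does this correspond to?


For states separated by angle theta on Bloch sphere:
F = cos^2(theta/2)
theta = 4*pi/5 = 2.5133
theta/2 = 1.2566
cos(theta/2) = 0.3090
F = 0.0955

0.0955


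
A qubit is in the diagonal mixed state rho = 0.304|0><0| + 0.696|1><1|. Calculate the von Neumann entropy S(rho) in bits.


S = -p*log2(p) - (1-p)*log2(1-p)
p = 0.3040, 1-p = 0.6960
= -0.3040 * log2(0.3040) - 0.6960 * log2(0.6960)
= -(-0.5222) - (-0.3639)
= 0.8861

0.8861


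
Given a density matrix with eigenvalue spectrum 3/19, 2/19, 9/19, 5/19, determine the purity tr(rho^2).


tr(rho^2) = sum of eigenvalues squared
= (3/19)^2 + (2/19)^2 + (9/19)^2 + (5/19)^2
= (9 + 4 + 81 + 25) / 361
= 119/361
= 0.3296

0.3296


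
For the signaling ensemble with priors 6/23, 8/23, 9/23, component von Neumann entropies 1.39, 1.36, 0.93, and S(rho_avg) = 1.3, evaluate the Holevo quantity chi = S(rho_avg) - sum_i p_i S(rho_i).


chi = S(rho) - sum_i p_i * S(rho_i)
Weighted entropy = 6/23 * 1.39 + 8/23 * 1.36 + 9/23 * 0.93
= 1.1996
chi = 1.3 - 1.1996
= 0.1004

0.1004


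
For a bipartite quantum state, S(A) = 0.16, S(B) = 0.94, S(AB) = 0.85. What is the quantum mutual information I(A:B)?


I(A:B) = S(A) + S(B) - S(AB)
= 0.16 + 0.94 - 0.85
= 0.2500

0.2500


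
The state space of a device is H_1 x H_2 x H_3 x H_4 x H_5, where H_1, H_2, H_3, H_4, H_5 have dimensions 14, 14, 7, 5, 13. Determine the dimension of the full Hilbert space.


dim(H_1 x H_2 x H_3 x H_4 x H_5) = 14 * 14 * 7 * 5 * 13
= 196 * 7 * 5 * 13
= 1372 * 5 * 13
= 6860 * 13
= 89180

89180


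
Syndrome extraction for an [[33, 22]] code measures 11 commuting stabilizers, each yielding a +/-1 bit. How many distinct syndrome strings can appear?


Each stabilizer generator gives a binary (+1 or -1) measurement outcome.
With 11 independent generators:
Total syndromes = 2^11
= 2048

2048


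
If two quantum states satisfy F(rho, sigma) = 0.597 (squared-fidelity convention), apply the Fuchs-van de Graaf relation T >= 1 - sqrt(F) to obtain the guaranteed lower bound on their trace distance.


Fuchs-van de Graaf (squared-fidelity convention): 1 - sqrt(F) <= T <= sqrt(1 - F).
Lower bound: T >= 1 - sqrt(F)
sqrt(F) = sqrt(0.597) = 0.7727
T >= 1 - 0.7727
T >= 0.2273

0.2273


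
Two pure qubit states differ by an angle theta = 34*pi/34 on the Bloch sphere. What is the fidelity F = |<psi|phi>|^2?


For states separated by angle theta on Bloch sphere:
F = cos^2(theta/2)
theta = 34*pi/34 = 3.1416
theta/2 = 1.5708
cos(theta/2) = 0.0000
F = 0.0000

0.0000


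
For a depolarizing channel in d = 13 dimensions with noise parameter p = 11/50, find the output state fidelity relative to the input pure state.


F = (1-p) + p/d
= (1 - 0.2200) + 0.2200/13
= 0.7800 + 0.0169
= 0.7969

0.7969


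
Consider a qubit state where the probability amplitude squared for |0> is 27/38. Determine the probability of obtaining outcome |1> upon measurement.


|alpha|^2 = 27/38 = 0.7105
|beta|^2 = 1 - 27/38 = 11/38 = 0.2895
P(|1>) = |beta|^2 = 0.2895

0.2895


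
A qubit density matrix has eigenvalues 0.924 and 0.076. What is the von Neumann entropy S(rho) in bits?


S = -p*log2(p) - (1-p)*log2(1-p)
p = 0.9240, 1-p = 0.0760
= -0.9240 * log2(0.9240) - 0.0760 * log2(0.0760)
= -(-0.1054) - (-0.2826)
= 0.3879

0.3879


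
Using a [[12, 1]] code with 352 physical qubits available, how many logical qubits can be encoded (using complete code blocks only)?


Each code block uses 12 physical qubits for 1 logical qubit(s).
Number of complete blocks = floor(352 / 12) = 29
Logical qubits = 29 * 1
= 29

29


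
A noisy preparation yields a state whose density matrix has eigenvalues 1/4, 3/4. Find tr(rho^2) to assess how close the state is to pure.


tr(rho^2) = sum of eigenvalues squared
= (1/4)^2 + (3/4)^2
= (1 + 9) / 16
= 10/16
= 0.6250

0.6250


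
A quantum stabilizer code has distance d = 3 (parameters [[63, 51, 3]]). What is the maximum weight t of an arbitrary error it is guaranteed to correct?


Code parameters: [[63, 51, 3]], distance d = 3.
Number of correctable errors = floor((d-1)/2)
= floor((3 - 1)/2)
= floor(2/2)
= 1

1


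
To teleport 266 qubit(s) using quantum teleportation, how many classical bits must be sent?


Quantum teleportation requires 2 classical bits per qubit teleported.
266 qubit(s) -> 2 * 266 = 532 classical bits

532


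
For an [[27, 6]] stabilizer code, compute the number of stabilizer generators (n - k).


For an [[n,k]] stabilizer code:
Number of stabilizer generators = n - k
= 27 - 6
= 21

21


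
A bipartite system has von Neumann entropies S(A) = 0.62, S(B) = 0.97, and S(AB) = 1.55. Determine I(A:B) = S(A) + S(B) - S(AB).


I(A:B) = S(A) + S(B) - S(AB)
= 0.62 + 0.97 - 1.55
= 0.0400

0.0400


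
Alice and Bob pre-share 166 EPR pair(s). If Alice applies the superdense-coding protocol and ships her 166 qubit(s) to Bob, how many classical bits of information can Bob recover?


Superdense coding allows 2 classical bits per shared entangled pair.
166 pair(s) -> 2 * 166 = 332 classical bits

332


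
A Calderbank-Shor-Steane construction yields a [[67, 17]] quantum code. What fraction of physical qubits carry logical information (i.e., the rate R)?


Code rate R = k/n
= 17/67
= 0.2537

0.2537


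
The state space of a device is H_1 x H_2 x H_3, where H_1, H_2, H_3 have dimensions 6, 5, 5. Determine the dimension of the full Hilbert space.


dim(H_1 x H_2 x H_3) = 6 * 5 * 5
= 30 * 5
= 150

150


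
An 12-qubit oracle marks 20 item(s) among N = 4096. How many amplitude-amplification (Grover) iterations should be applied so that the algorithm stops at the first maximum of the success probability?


After j Grover iterations the success probability is P(j) = sin^2((2j+1)*theta), where sin(theta) = sqrt(k/N).
N = 2^12 = 4096, k = 20
sin(theta) = sqrt(k/N) = 0.0698771243
theta = arcsin(sqrt(k/N)) = 0.06993411576 rad
P(j) reaches its first maximum when (2j+1)*theta is as close as possible to pi/2, i.e. j = round(pi/(4*theta) - 1/2).
pi/(4*theta) - 1/2 = 10.7305
(For comparison, the common estimate pi/4 * sqrt(N/k) = 11.2397; the exact maximiser is used here.)
Optimal iterations = 11

11


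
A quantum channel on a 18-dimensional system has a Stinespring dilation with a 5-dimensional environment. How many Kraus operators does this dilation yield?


Tracing out the environment in an orthonormal basis {|i>_E} gives Kraus operators K_i = <i|_E U |0>_E.
Number of Kraus operators = dim(H_env) = d_env
= 5

5


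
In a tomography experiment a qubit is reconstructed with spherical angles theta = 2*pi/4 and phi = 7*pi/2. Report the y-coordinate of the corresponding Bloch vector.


theta = 1.5708, phi = 10.9956
r_y = sin(theta)*sin(phi) = 1.0000 * -1.0000
r_y = -1.0000

-1.0000


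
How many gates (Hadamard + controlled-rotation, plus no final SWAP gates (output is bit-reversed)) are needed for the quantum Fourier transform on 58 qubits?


Hadamard gates: 58
Controlled rotations: n*(n-1)/2 = 58*57/2 = 1653
SWAP gates: 0 (omitted)
Total = 58 + 1653
= 1711

1711


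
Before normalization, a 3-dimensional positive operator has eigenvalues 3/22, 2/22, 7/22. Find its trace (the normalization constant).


tr(M) = sum of eigenvalues
= 3/22 + 2/22 + 7/22
= 12/22
= 0.5455

0.5455


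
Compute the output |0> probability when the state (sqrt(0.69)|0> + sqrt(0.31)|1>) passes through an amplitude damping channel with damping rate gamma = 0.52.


For amplitude damping with parameter gamma on state sqrt(a)|0> + sqrt(b)|1>:
alpha^2 = 0.69, beta^2 = 0.31
P(|0>) = alpha^2 + gamma * beta^2
= 0.69 + 0.52 * 0.31
= 0.69 + 0.1612
= 0.8512

0.8512


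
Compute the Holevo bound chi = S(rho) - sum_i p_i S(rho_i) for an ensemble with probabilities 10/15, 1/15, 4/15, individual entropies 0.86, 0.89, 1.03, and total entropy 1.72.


chi = S(rho) - sum_i p_i * S(rho_i)
Weighted entropy = 10/15 * 0.86 + 1/15 * 0.89 + 4/15 * 1.03
= 0.9073
chi = 1.72 - 0.9073
= 0.8127

0.8127


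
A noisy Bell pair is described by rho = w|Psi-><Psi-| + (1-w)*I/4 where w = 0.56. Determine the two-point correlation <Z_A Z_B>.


|Psi-> = (|01> - |10>)/sqrt(2)
For the pure Bell state, <Z_A Z_B> = -1 (Bell-state Pauli correlator).
The maximally-mixed part I/4 has tr(I/4 * P tensor P) = 0 for any traceless Pauli P.
So <Z_A Z_B>_rho = w * (-1) + (1 - w) * 0
= 0.56 * (-1)
= -0.5600

-0.5600


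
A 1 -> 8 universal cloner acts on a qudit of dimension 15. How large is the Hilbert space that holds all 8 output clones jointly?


Output space = H^(tensor 8) where dim(H) = 15
dim = 15^8
= 225 (after 2 factors)
= 3375 (after 3 factors)
= 50625 (after 4 factors)
= 759375 (after 5 factors)
= 11390625 (after 6 factors)
= 170859375 (after 7 factors)
= 2562890625 (after 8 factors)
= 2562890625

2562890625


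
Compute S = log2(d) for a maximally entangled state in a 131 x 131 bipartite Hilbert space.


For a maximally entangled state in d x d:
S = log2(d) = log2(131)
= 7.0334

7.0334


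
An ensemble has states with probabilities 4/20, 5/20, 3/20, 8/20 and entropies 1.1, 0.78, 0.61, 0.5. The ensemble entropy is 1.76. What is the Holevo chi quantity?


chi = S(rho) - sum_i p_i * S(rho_i)
Weighted entropy = 4/20 * 1.1 + 5/20 * 0.78 + 3/20 * 0.61 + 8/20 * 0.5
= 0.7065
chi = 1.76 - 0.7065
= 1.0535

1.0535


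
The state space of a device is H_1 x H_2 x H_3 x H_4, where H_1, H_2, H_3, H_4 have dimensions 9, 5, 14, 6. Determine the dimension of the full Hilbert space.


dim(H_1 x H_2 x H_3 x H_4) = 9 * 5 * 14 * 6
= 45 * 14 * 6
= 630 * 6
= 3780

3780


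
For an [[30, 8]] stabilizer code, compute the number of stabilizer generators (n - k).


For an [[n,k]] stabilizer code:
Number of stabilizer generators = n - k
= 30 - 8
= 22

22


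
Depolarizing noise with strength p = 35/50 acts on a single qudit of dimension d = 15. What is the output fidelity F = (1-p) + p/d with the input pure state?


F = (1-p) + p/d
= (1 - 0.7000) + 0.7000/15
= 0.3000 + 0.0467
= 0.3467

0.3467


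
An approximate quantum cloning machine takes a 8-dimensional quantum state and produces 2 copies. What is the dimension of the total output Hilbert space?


Output space = H^(tensor 2) where dim(H) = 8
dim = 8^2
= 64

64


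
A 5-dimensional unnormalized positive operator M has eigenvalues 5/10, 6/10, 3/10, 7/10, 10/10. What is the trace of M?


tr(M) = sum of eigenvalues
= 5/10 + 6/10 + 3/10 + 7/10 + 10/10
= 31/10
= 3.1000

3.1000


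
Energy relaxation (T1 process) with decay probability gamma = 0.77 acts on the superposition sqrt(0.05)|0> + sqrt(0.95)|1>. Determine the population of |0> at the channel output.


For amplitude damping with parameter gamma on state sqrt(a)|0> + sqrt(b)|1>:
alpha^2 = 0.05, beta^2 = 0.95
P(|0>) = alpha^2 + gamma * beta^2
= 0.05 + 0.77 * 0.95
= 0.05 + 0.7315
= 0.7815

0.7815


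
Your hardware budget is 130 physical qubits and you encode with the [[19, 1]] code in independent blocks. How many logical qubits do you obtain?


Each code block uses 19 physical qubits for 1 logical qubit(s).
Number of complete blocks = floor(130 / 19) = 6
Logical qubits = 6 * 1
= 6

6


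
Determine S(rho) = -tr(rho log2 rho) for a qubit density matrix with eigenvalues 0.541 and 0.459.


S = -p*log2(p) - (1-p)*log2(1-p)
p = 0.5410, 1-p = 0.4590
= -0.5410 * log2(0.5410) - 0.4590 * log2(0.4590)
= -(-0.4795) - (-0.5157)
= 0.9951

0.9951


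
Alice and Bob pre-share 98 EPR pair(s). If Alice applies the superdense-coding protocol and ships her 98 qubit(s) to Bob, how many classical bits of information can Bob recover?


Superdense coding allows 2 classical bits per shared entangled pair.
98 pair(s) -> 2 * 98 = 196 classical bits

196


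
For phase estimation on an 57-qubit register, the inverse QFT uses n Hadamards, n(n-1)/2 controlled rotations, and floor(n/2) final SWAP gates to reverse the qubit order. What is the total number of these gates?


Hadamard gates: 57
Controlled rotations: n*(n-1)/2 = 57*56/2 = 1596
SWAP gates: floor(n/2) = floor(57/2) = 28
Total = 57 + 1596 + 28
= 1681

1681


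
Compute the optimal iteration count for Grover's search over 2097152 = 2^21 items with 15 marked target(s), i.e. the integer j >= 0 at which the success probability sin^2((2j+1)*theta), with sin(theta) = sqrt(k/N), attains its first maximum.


After j Grover iterations the success probability is P(j) = sin^2((2j+1)*theta), where sin(theta) = sqrt(k/N).
N = 2^21 = 2097152, k = 15
sin(theta) = sqrt(k/N) = 0.00267442655
theta = arcsin(sqrt(k/N)) = 0.002674429738 rad
P(j) reaches its first maximum when (2j+1)*theta is as close as possible to pi/2, i.e. j = round(pi/(4*theta) - 1/2).
pi/(4*theta) - 1/2 = 293.1694
(For comparison, the common estimate pi/4 * sqrt(N/k) = 293.6697; the exact maximiser is used here.)
Optimal iterations = 293

293


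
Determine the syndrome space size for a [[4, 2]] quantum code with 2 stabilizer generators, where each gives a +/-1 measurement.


Each stabilizer generator gives a binary (+1 or -1) measurement outcome.
With 2 independent generators:
Total syndromes = 2^2
= 4

4


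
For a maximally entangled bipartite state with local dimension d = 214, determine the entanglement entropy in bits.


For a maximally entangled state in d x d:
S = log2(d) = log2(214)
= 7.7415

7.7415


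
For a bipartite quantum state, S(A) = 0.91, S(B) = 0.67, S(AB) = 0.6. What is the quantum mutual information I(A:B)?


I(A:B) = S(A) + S(B) - S(AB)
= 0.91 + 0.67 - 0.6
= 0.9800

0.9800


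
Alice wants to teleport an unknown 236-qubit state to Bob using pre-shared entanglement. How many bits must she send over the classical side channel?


Quantum teleportation requires 2 classical bits per qubit teleported.
236 qubit(s) -> 2 * 236 = 472 classical bits

472


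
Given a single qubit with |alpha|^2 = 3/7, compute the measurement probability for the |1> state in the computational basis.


|alpha|^2 = 3/7 = 0.4286
|beta|^2 = 1 - 3/7 = 4/7 = 0.5714
P(|1>) = |beta|^2 = 0.5714

0.5714


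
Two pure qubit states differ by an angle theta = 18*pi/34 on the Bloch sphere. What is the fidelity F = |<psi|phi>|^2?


For states separated by angle theta on Bloch sphere:
F = cos^2(theta/2)
theta = 18*pi/34 = 1.6632
theta/2 = 0.8316
cos(theta/2) = 0.6737
F = 0.4539

0.4539


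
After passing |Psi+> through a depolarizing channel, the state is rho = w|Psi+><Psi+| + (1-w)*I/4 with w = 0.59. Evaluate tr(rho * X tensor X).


|Psi+> = (|01> + |10>)/sqrt(2)
For the pure Bell state, <X_A X_B> = +1 (Bell-state Pauli correlator).
The maximally-mixed part I/4 has tr(I/4 * P tensor P) = 0 for any traceless Pauli P.
So <X_A X_B>_rho = w * (+1) + (1 - w) * 0
= 0.59 * (+1)
= 0.5900

0.5900


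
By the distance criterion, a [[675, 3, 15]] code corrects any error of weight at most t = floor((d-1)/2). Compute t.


Code parameters: [[675, 3, 15]], distance d = 15.
Number of correctable errors = floor((d-1)/2)
= floor((15 - 1)/2)
= floor(14/2)
= 7

7


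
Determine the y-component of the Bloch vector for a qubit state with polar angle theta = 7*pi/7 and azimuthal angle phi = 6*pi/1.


theta = 3.1416, phi = 18.8496
r_y = sin(theta)*sin(phi) = 0.0000 * 0.0000
r_y = 0.0000

0.0000


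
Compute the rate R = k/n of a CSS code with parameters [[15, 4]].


Code rate R = k/n
= 4/15
= 0.2667

0.2667


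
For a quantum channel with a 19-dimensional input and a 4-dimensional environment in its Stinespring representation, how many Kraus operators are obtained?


Tracing out the environment in an orthonormal basis {|i>_E} gives Kraus operators K_i = <i|_E U |0>_E.
Number of Kraus operators = dim(H_env) = d_env
= 4

4


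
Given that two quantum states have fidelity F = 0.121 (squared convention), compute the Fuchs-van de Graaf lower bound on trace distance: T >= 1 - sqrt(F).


Fuchs-van de Graaf (squared-fidelity convention): 1 - sqrt(F) <= T <= sqrt(1 - F).
Lower bound: T >= 1 - sqrt(F)
sqrt(F) = sqrt(0.121) = 0.3479
T >= 1 - 0.3479
T >= 0.6521

0.6521


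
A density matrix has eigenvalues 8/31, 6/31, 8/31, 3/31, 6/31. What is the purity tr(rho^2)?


tr(rho^2) = sum of eigenvalues squared
= (8/31)^2 + (6/31)^2 + (8/31)^2 + (3/31)^2 + (6/31)^2
= (64 + 36 + 64 + 9 + 36) / 961
= 209/961
= 0.2175

0.2175


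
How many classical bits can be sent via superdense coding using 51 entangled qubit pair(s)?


Superdense coding allows 2 classical bits per shared entangled pair.
51 pair(s) -> 2 * 51 = 102 classical bits

102


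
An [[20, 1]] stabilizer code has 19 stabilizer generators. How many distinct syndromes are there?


Each stabilizer generator gives a binary (+1 or -1) measurement outcome.
With 19 independent generators:
Total syndromes = 2^19
= 524288

524288


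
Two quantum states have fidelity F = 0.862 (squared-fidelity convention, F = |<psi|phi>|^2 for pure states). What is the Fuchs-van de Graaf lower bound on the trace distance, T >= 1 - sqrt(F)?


Fuchs-van de Graaf (squared-fidelity convention): 1 - sqrt(F) <= T <= sqrt(1 - F).
Lower bound: T >= 1 - sqrt(F)
sqrt(F) = sqrt(0.862) = 0.9284
T >= 1 - 0.9284
T >= 0.0716

0.0716


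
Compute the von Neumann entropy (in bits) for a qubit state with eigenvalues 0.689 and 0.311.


S = -p*log2(p) - (1-p)*log2(1-p)
p = 0.6890, 1-p = 0.3110
= -0.6890 * log2(0.6890) - 0.3110 * log2(0.3110)
= -(-0.3703) - (-0.5240)
= 0.8943

0.8943


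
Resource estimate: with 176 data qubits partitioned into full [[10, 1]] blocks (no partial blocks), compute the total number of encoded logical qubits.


Each code block uses 10 physical qubits for 1 logical qubit(s).
Number of complete blocks = floor(176 / 10) = 17
Logical qubits = 17 * 1
= 17

17


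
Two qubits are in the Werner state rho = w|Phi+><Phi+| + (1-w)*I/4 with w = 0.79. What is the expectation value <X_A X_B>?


|Phi+> = (|00> + |11>)/sqrt(2)
For the pure Bell state, <X_A X_B> = +1 (Bell-state Pauli correlator).
The maximally-mixed part I/4 has tr(I/4 * P tensor P) = 0 for any traceless Pauli P.
So <X_A X_B>_rho = w * (+1) + (1 - w) * 0
= 0.79 * (+1)
= 0.7900

0.7900


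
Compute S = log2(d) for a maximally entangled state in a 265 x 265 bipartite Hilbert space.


For a maximally entangled state in d x d:
S = log2(d) = log2(265)
= 8.0498

8.0498


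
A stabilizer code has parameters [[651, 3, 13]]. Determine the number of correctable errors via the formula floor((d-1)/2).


Code parameters: [[651, 3, 13]], distance d = 13.
Number of correctable errors = floor((d-1)/2)
= floor((13 - 1)/2)
= floor(12/2)
= 6

6


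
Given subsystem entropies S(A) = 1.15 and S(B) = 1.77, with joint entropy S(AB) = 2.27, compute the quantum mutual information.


I(A:B) = S(A) + S(B) - S(AB)
= 1.15 + 1.77 - 2.27
= 0.6500

0.6500


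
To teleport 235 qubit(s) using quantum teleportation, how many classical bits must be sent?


Quantum teleportation requires 2 classical bits per qubit teleported.
235 qubit(s) -> 2 * 235 = 470 classical bits

470


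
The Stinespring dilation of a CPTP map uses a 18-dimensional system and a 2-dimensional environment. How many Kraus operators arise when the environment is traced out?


Tracing out the environment in an orthonormal basis {|i>_E} gives Kraus operators K_i = <i|_E U |0>_E.
Number of Kraus operators = dim(H_env) = d_env
= 2

2


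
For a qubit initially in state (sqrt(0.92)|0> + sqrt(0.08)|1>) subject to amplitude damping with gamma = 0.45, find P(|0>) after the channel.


For amplitude damping with parameter gamma on state sqrt(a)|0> + sqrt(b)|1>:
alpha^2 = 0.92, beta^2 = 0.08
P(|0>) = alpha^2 + gamma * beta^2
= 0.92 + 0.45 * 0.08
= 0.92 + 0.0360
= 0.9560

0.9560
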